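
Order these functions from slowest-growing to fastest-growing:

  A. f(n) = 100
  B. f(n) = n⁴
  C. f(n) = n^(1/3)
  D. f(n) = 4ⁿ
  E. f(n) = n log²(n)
A < C < E < B < D

Comparing growth rates:
A = 100 is O(1)
C = n^(1/3) is O(n^(1/3))
E = n log²(n) is O(n log² n)
B = n⁴ is O(n⁴)
D = 4ⁿ is O(4ⁿ)

Therefore, the order from slowest to fastest is: A < C < E < B < D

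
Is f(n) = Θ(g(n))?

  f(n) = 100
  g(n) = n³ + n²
False

f(n) = 100 is O(1), and g(n) = n³ + n² is O(n³).
Since they have different growth rates, f(n) = Θ(g(n)) is false.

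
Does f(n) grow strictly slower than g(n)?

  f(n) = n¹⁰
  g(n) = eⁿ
True

f(n) = n¹⁰ is O(n¹⁰), and g(n) = eⁿ is O(eⁿ).
Since O(n¹⁰) grows strictly slower than O(eⁿ), f(n) = o(g(n)) is true.
This means lim(n→∞) f(n)/g(n) = 0.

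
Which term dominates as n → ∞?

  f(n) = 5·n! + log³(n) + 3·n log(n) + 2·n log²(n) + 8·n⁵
5·n!

Looking at each term:
  - 5·n! is O(n!)
  - log³(n) is O(log³ n)
  - 3·n log(n) is O(n log n)
  - 2·n log²(n) is O(n log² n)
  - 8·n⁵ is O(n⁵)

The term 5·n! (O(n!)) grows fastest and dominates all others.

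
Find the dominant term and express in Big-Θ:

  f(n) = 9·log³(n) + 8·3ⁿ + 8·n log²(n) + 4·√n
Θ(3ⁿ)

Order the terms by growth rate: 9·log³(n) ≺ 4·√n ≺ 8·n log²(n) ≺ 8·3ⁿ.
The fastest-growing term 8·3ⁿ dominates as n → ∞; dropping its constant factor gives Θ(3ⁿ).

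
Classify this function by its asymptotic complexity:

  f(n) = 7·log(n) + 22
O(log n)

The dominant term in 7·log(n) + 22 is 7·log(n), which is Θ(log n).
Lower-order terms (22) are asymptotically negligible.
Constants are absorbed, so the tightest bound is O(log n).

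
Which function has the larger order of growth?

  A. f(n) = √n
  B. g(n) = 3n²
B

f(n) = √n is O(√n), while g(n) = 3n² is O(n²).
Since O(n²) grows faster than O(√n), g(n) dominates.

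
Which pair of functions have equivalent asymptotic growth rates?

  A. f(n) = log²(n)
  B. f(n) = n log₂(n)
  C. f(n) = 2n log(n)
B and C

Examining each function:
  A. log²(n) is O(log² n)
  B. n log₂(n) is O(n log n)
  C. 2n log(n) is O(n log n)

Functions B and C both have the same complexity class.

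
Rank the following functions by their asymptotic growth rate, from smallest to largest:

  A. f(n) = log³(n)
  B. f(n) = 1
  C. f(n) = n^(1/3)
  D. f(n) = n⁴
B < A < C < D

Comparing growth rates:
B = 1 is O(1)
A = log³(n) is O(log³ n)
C = n^(1/3) is O(n^(1/3))
D = n⁴ is O(n⁴)

Therefore, the order from slowest to fastest is: B < A < C < D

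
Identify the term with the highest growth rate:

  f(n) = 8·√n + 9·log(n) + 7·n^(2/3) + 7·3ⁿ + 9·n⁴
7·3ⁿ

Looking at each term:
  - 8·√n is O(√n)
  - 9·log(n) is O(log n)
  - 7·n^(2/3) is O(n^(2/3))
  - 7·3ⁿ is O(3ⁿ)
  - 9·n⁴ is O(n⁴)

The term 7·3ⁿ (O(3ⁿ)) grows fastest and dominates all others.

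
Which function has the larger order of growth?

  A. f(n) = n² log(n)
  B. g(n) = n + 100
A

f(n) = n² log(n) is O(n² log n), while g(n) = n + 100 is O(n).
Since O(n² log n) grows faster than O(n), f(n) dominates.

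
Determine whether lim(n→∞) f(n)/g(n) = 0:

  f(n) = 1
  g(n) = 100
False

f(n) = 1 is O(1), and g(n) = 100 is O(1).
Since they have the same growth rate, f(n) = o(g(n)) is false.
(f = o(g) requires f to grow strictly slower, not equal.)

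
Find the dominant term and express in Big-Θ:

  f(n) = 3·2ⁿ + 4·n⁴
Θ(2ⁿ)

Order the terms by growth rate: 4·n⁴ ≺ 3·2ⁿ.
The fastest-growing term 3·2ⁿ dominates as n → ∞; dropping its constant factor gives Θ(2ⁿ).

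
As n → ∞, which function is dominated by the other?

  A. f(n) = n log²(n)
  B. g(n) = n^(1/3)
B

f(n) = n log²(n) is O(n log² n), while g(n) = n^(1/3) is O(n^(1/3)).
Since O(n^(1/3)) grows slower than O(n log² n), g(n) is dominated.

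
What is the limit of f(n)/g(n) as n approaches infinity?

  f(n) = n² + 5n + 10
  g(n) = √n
∞

Since n² + 5n + 10 (O(n²)) grows faster than √n (O(√n)),
the ratio f(n)/g(n) → ∞ as n → ∞.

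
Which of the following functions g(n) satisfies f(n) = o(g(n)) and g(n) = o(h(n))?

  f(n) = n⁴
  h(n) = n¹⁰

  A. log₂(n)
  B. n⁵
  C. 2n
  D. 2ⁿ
B

We need g(n) with n⁴ = o(g(n)) and g(n) = o(n¹⁰), i.e. O(n⁴) ≺ g ≺ O(n¹⁰).
Check each option:
  A. log₂(n) — O(log n) does not grow strictly faster than f(n)
  B. n⁵ — O(n⁵) is strictly between O(n⁴) and O(n¹⁰) ✓
  C. 2n — O(n) does not grow strictly faster than f(n)
  D. 2ⁿ — O(2ⁿ) does not grow strictly slower than h(n)

Only option B (n⁵) lies strictly between.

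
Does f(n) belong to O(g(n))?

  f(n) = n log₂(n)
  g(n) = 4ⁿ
True

f(n) = n log₂(n) is O(n log n), and g(n) = 4ⁿ is O(4ⁿ).
Since O(n log n) ⊆ O(4ⁿ) (f grows no faster than g), f(n) = O(g(n)) is true.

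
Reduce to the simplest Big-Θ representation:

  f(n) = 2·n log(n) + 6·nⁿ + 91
Θ(nⁿ)

Order the terms by growth rate: 91 ≺ 2·n log(n) ≺ 6·nⁿ.
The fastest-growing term 6·nⁿ dominates as n → ∞; dropping its constant factor gives Θ(nⁿ).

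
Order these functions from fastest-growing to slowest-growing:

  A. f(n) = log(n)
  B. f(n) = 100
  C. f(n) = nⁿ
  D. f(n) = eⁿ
C > D > A > B

Comparing growth rates:
C = nⁿ is O(nⁿ)
D = eⁿ is O(eⁿ)
A = log(n) is O(log n)
B = 100 is O(1)

Therefore, the order from fastest to slowest is: C > D > A > B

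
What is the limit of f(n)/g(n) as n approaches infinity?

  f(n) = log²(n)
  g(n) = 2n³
0

Since log²(n) (O(log² n)) grows slower than 2n³ (O(n³)),
the ratio f(n)/g(n) → 0 as n → ∞.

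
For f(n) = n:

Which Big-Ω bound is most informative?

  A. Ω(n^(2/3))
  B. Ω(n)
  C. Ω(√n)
B

f(n) = n is Ω(n).
All listed options are valid Big-Ω bounds (lower bounds),
but Ω(n) is the tightest (largest valid bound).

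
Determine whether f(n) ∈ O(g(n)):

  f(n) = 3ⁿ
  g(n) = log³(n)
False

f(n) = 3ⁿ is O(3ⁿ), and g(n) = log³(n) is O(log³ n).
Since O(3ⁿ) grows faster than O(log³ n), f(n) = O(g(n)) is false.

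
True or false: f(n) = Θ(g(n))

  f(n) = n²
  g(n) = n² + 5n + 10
True

f(n) = n² and g(n) = n² + 5n + 10 are both O(n²).
Since they have the same asymptotic growth rate, f(n) = Θ(g(n)) is true.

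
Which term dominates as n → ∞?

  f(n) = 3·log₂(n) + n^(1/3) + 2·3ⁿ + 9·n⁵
2·3ⁿ

Looking at each term:
  - 3·log₂(n) is O(log n)
  - n^(1/3) is O(n^(1/3))
  - 2·3ⁿ is O(3ⁿ)
  - 9·n⁵ is O(n⁵)

The term 2·3ⁿ (O(3ⁿ)) grows fastest and dominates all others.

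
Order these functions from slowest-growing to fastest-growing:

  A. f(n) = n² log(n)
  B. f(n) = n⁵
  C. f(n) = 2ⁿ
A < B < C

Comparing growth rates:
A = n² log(n) is O(n² log n)
B = n⁵ is O(n⁵)
C = 2ⁿ is O(2ⁿ)

Therefore, the order from slowest to fastest is: A < B < C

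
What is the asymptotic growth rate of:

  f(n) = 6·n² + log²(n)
Θ(n²)

Order the terms by growth rate: log²(n) ≺ 6·n².
The fastest-growing term 6·n² dominates as n → ∞; dropping its constant factor gives Θ(n²).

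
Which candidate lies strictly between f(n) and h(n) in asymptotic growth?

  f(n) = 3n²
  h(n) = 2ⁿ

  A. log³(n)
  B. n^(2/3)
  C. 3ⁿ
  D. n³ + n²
D

We need g(n) with 3n² = o(g(n)) and g(n) = o(2ⁿ), i.e. O(n²) ≺ g ≺ O(2ⁿ).
Check each option:
  A. log³(n) — O(log³ n) does not grow strictly faster than f(n)
  B. n^(2/3) — O(n^(2/3)) does not grow strictly faster than f(n)
  C. 3ⁿ — O(3ⁿ) does not grow strictly slower than h(n)
  D. n³ + n² — O(n³) is strictly between O(n²) and O(2ⁿ) ✓

Only option D (n³ + n²) lies strictly between.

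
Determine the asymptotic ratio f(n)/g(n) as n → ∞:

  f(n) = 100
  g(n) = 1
100

Since 100 and 1 have the same growth rate (O(1)),
the ratio converges to a constant: 100.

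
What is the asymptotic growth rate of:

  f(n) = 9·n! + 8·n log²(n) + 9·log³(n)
Θ(n!)

Order the terms by growth rate: 9·log³(n) ≺ 8·n log²(n) ≺ 9·n!.
The fastest-growing term 9·n! dominates as n → ∞; dropping its constant factor gives Θ(n!).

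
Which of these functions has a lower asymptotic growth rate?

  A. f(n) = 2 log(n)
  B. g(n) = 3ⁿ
A

f(n) = 2 log(n) is O(log n), while g(n) = 3ⁿ is O(3ⁿ).
Since O(log n) grows slower than O(3ⁿ), f(n) is dominated.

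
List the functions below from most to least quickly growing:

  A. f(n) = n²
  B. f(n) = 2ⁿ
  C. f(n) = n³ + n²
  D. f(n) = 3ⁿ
D > B > C > A

Comparing growth rates:
D = 3ⁿ is O(3ⁿ)
B = 2ⁿ is O(2ⁿ)
C = n³ + n² is O(n³)
A = n² is O(n²)

Therefore, the order from fastest to slowest is: D > B > C > A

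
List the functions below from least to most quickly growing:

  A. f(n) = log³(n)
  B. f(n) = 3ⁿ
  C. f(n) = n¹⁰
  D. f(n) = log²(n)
D < A < C < B

Comparing growth rates:
D = log²(n) is O(log² n)
A = log³(n) is O(log³ n)
C = n¹⁰ is O(n¹⁰)
B = 3ⁿ is O(3ⁿ)

Therefore, the order from slowest to fastest is: D < A < C < B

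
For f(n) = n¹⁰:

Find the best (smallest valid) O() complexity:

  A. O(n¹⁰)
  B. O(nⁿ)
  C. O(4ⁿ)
A

f(n) = n¹⁰ is O(n¹⁰).
All listed options are valid Big-O bounds (upper bounds),
but O(n¹⁰) is the tightest (smallest valid bound).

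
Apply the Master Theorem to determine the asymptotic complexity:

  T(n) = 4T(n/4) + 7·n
Θ(n log n)

Master Theorem: a = 4, b = 4, f(n) = 7·n.
Compute the critical exponent d = log₄(4) = 1.
Compare f(n) = Θ(n) against n^d:
  k = 1 = d, so f(n) = Θ(n^d) — Case 2.
  Work is balanced across levels: T(n) = Θ(n^d log n) = Θ(n log n).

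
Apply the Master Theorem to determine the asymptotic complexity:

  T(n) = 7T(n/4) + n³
Θ(n³)

Master Theorem: a = 7, b = 4, f(n) = n³.
Compute the critical exponent d = log₄(7) = 1.404.
Compare f(n) = Θ(n³) against n^d:
  k = 3 > d = 1.404, so f(n) = Ω(n^(d+ε)) — Case 3.
  Regularity: a·(n/b)^3/n^3 = a/b^3 = 7/64 < 1 ✓.
  The top-level work dominates: T(n) = Θ(f(n)) = Θ(n³).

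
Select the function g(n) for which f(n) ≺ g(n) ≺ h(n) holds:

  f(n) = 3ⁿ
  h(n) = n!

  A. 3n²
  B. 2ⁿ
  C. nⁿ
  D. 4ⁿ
D

We need g(n) with 3ⁿ = o(g(n)) and g(n) = o(n!), i.e. O(3ⁿ) ≺ g ≺ O(n!).
Check each option:
  A. 3n² — O(n²) does not grow strictly faster than f(n)
  B. 2ⁿ — O(2ⁿ) does not grow strictly faster than f(n)
  C. nⁿ — O(nⁿ) does not grow strictly slower than h(n)
  D. 4ⁿ — O(4ⁿ) is strictly between O(3ⁿ) and O(n!) ✓

Only option D (4ⁿ) lies strictly between.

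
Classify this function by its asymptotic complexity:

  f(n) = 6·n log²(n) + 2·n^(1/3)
O(n log² n)

The dominant term in 6·n log²(n) + 2·n^(1/3) is 6·n log²(n), which is Θ(n log² n).
Lower-order terms (2·n^(1/3)) are asymptotically negligible.
Constants are absorbed, so the tightest bound is O(n log² n).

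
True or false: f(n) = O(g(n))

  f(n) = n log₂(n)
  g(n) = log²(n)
False

f(n) = n log₂(n) is O(n log n), and g(n) = log²(n) is O(log² n).
Since O(n log n) grows faster than O(log² n), f(n) = O(g(n)) is false.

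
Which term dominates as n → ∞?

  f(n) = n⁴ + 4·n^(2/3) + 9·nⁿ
9·nⁿ

Looking at each term:
  - n⁴ is O(n⁴)
  - 4·n^(2/3) is O(n^(2/3))
  - 9·nⁿ is O(nⁿ)

The term 9·nⁿ (O(nⁿ)) grows fastest and dominates all others.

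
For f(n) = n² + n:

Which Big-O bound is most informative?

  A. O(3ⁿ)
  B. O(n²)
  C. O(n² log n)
B

f(n) = n² + n is O(n²).
All listed options are valid Big-O bounds (upper bounds),
but O(n²) is the tightest (smallest valid bound).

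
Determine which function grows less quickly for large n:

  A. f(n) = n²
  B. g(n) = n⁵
A

f(n) = n² is O(n²), while g(n) = n⁵ is O(n⁵).
Since O(n²) grows slower than O(n⁵), f(n) is dominated.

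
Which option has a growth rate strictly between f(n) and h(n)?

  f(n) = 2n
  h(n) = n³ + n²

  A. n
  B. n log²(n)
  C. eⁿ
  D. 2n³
B

We need g(n) with 2n = o(g(n)) and g(n) = o(n³ + n²), i.e. O(n) ≺ g ≺ O(n³).
Check each option:
  A. n — O(n) does not grow strictly faster than f(n)
  B. n log²(n) — O(n log² n) is strictly between O(n) and O(n³) ✓
  C. eⁿ — O(eⁿ) does not grow strictly slower than h(n)
  D. 2n³ — O(n³) does not grow strictly slower than h(n)

Only option B (n log²(n)) lies strictly between.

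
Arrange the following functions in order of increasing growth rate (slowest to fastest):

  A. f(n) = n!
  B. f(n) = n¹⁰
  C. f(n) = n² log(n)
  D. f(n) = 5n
D < C < B < A

Comparing growth rates:
D = 5n is O(n)
C = n² log(n) is O(n² log n)
B = n¹⁰ is O(n¹⁰)
A = n! is O(n!)

Therefore, the order from slowest to fastest is: D < C < B < A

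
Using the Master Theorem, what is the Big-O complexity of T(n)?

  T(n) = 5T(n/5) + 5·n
Θ(n log n)

Master Theorem: a = 5, b = 5, f(n) = 5·n.
Compute the critical exponent d = log₅(5) = 1.
Compare f(n) = Θ(n) against n^d:
  k = 1 = d, so f(n) = Θ(n^d) — Case 2.
  Work is balanced across levels: T(n) = Θ(n^d log n) = Θ(n log n).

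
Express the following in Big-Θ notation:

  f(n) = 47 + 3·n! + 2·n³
Θ(n!)

Order the terms by growth rate: 47 ≺ 2·n³ ≺ 3·n!.
The fastest-growing term 3·n! dominates as n → ∞; dropping its constant factor gives Θ(n!).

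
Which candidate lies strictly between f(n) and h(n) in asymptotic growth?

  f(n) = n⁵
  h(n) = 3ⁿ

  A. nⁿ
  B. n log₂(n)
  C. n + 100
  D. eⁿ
D

We need g(n) with n⁵ = o(g(n)) and g(n) = o(3ⁿ), i.e. O(n⁵) ≺ g ≺ O(3ⁿ).
Check each option:
  A. nⁿ — O(nⁿ) does not grow strictly slower than h(n)
  B. n log₂(n) — O(n log n) does not grow strictly faster than f(n)
  C. n + 100 — O(n) does not grow strictly faster than f(n)
  D. eⁿ — O(eⁿ) is strictly between O(n⁵) and O(3ⁿ) ✓

Only option D (eⁿ) lies strictly between.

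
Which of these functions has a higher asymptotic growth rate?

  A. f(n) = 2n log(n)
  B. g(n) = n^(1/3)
A

f(n) = 2n log(n) is O(n log n), while g(n) = n^(1/3) is O(n^(1/3)).
Since O(n log n) grows faster than O(n^(1/3)), f(n) dominates.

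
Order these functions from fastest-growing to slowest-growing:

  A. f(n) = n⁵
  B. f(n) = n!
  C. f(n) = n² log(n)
B > A > C

Comparing growth rates:
B = n! is O(n!)
A = n⁵ is O(n⁵)
C = n² log(n) is O(n² log n)

Therefore, the order from fastest to slowest is: B > A > C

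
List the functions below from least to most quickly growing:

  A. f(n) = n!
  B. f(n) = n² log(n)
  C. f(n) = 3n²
C < B < A

Comparing growth rates:
C = 3n² is O(n²)
B = n² log(n) is O(n² log n)
A = n! is O(n!)

Therefore, the order from slowest to fastest is: C < B < A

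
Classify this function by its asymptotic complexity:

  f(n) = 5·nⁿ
O(nⁿ)

The dominant term in 5·nⁿ is 5·nⁿ, which is Θ(nⁿ).
Constants are absorbed, so the tightest bound is O(nⁿ).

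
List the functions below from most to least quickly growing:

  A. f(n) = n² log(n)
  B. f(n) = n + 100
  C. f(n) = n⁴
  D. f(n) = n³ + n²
C > D > A > B

Comparing growth rates:
C = n⁴ is O(n⁴)
D = n³ + n² is O(n³)
A = n² log(n) is O(n² log n)
B = n + 100 is O(n)

Therefore, the order from fastest to slowest is: C > D > A > B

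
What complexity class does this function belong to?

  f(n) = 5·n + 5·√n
O(n)

The dominant term in 5·n + 5·√n is 5·n, which is Θ(n).
Lower-order terms (5·√n) are asymptotically negligible.
Constants are absorbed, so the tightest bound is O(n).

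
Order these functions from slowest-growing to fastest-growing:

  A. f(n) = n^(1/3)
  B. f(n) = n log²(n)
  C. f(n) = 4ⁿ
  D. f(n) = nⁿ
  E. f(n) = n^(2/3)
A < E < B < C < D

Comparing growth rates:
A = n^(1/3) is O(n^(1/3))
E = n^(2/3) is O(n^(2/3))
B = n log²(n) is O(n log² n)
C = 4ⁿ is O(4ⁿ)
D = nⁿ is O(nⁿ)

Therefore, the order from slowest to fastest is: A < E < B < C < D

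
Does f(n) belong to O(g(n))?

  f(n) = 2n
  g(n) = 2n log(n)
True

f(n) = 2n is O(n), and g(n) = 2n log(n) is O(n log n).
Since O(n) ⊆ O(n log n) (f grows no faster than g), f(n) = O(g(n)) is true.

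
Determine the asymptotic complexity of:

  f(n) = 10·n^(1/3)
O(n^(1/3))

The dominant term in 10·n^(1/3) is 10·n^(1/3), which is Θ(n^(1/3)).
Constants are absorbed, so the tightest bound is O(n^(1/3)).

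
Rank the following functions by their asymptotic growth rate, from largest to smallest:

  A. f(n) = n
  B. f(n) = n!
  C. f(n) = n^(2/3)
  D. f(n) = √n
B > A > C > D

Comparing growth rates:
B = n! is O(n!)
A = n is O(n)
C = n^(2/3) is O(n^(2/3))
D = √n is O(√n)

Therefore, the order from fastest to slowest is: B > A > C > D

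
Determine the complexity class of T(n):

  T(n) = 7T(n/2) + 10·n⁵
Θ(n⁵)

Master Theorem: a = 7, b = 2, f(n) = 10·n⁵.
Compute the critical exponent d = log₂(7) = 2.807.
Compare f(n) = Θ(n⁵) against n^d:
  k = 5 > d = 2.807, so f(n) = Ω(n^(d+ε)) — Case 3.
  Regularity: a·(n/b)^5/n^5 = a/b^5 = 7/32 < 1 ✓.
  The top-level work dominates: T(n) = Θ(f(n)) = Θ(n⁵).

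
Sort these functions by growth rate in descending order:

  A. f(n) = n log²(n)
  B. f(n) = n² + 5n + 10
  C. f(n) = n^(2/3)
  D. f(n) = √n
B > A > C > D

Comparing growth rates:
B = n² + 5n + 10 is O(n²)
A = n log²(n) is O(n log² n)
C = n^(2/3) is O(n^(2/3))
D = √n is O(√n)

Therefore, the order from fastest to slowest is: B > A > C > D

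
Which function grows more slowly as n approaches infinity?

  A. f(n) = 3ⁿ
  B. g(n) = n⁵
B

f(n) = 3ⁿ is O(3ⁿ), while g(n) = n⁵ is O(n⁵).
Since O(n⁵) grows slower than O(3ⁿ), g(n) is dominated.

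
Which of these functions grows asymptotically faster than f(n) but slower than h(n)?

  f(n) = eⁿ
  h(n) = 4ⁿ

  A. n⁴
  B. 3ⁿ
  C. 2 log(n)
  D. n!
B

We need g(n) with eⁿ = o(g(n)) and g(n) = o(4ⁿ), i.e. O(eⁿ) ≺ g ≺ O(4ⁿ).
Check each option:
  A. n⁴ — O(n⁴) does not grow strictly faster than f(n)
  B. 3ⁿ — O(3ⁿ) is strictly between O(eⁿ) and O(4ⁿ) ✓
  C. 2 log(n) — O(log n) does not grow strictly faster than f(n)
  D. n! — O(n!) does not grow strictly slower than h(n)

Only option B (3ⁿ) lies strictly between.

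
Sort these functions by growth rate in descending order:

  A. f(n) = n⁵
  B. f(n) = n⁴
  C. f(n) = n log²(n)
A > B > C

Comparing growth rates:
A = n⁵ is O(n⁵)
B = n⁴ is O(n⁴)
C = n log²(n) is O(n log² n)

Therefore, the order from fastest to slowest is: A > B > C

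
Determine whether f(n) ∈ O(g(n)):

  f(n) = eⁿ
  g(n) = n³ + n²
False

f(n) = eⁿ is O(eⁿ), and g(n) = n³ + n² is O(n³).
Since O(eⁿ) grows faster than O(n³), f(n) = O(g(n)) is false.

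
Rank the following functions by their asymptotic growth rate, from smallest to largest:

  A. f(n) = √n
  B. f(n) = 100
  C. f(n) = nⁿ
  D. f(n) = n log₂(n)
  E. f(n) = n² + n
B < A < D < E < C

Comparing growth rates:
B = 100 is O(1)
A = √n is O(√n)
D = n log₂(n) is O(n log n)
E = n² + n is O(n²)
C = nⁿ is O(nⁿ)

Therefore, the order from slowest to fastest is: B < A < D < E < C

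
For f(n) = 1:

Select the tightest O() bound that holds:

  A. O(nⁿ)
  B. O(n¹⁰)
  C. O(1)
C

f(n) = 1 is O(1).
All listed options are valid Big-O bounds (upper bounds),
but O(1) is the tightest (smallest valid bound).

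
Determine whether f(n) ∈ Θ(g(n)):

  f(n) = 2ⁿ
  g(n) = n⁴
False

f(n) = 2ⁿ is O(2ⁿ), and g(n) = n⁴ is O(n⁴).
Since they have different growth rates, f(n) = Θ(g(n)) is false.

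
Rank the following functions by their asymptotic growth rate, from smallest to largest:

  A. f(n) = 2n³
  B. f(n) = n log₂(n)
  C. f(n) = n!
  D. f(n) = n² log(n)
B < D < A < C

Comparing growth rates:
B = n log₂(n) is O(n log n)
D = n² log(n) is O(n² log n)
A = 2n³ is O(n³)
C = n! is O(n!)

Therefore, the order from slowest to fastest is: B < D < A < C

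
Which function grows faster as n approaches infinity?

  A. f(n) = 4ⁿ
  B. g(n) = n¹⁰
A

f(n) = 4ⁿ is O(4ⁿ), while g(n) = n¹⁰ is O(n¹⁰).
Since O(4ⁿ) grows faster than O(n¹⁰), f(n) dominates.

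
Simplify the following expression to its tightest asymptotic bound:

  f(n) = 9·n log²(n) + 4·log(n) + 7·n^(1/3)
Θ(n log² n)

Order the terms by growth rate: 4·log(n) ≺ 7·n^(1/3) ≺ 9·n log²(n).
The fastest-growing term 9·n log²(n) dominates as n → ∞; dropping its constant factor gives Θ(n log² n).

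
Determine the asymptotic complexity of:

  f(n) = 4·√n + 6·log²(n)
O(√n)

The dominant term in 4·√n + 6·log²(n) is 4·√n, which is Θ(√n).
Lower-order terms (6·log²(n)) are asymptotically negligible.
Constants are absorbed, so the tightest bound is O(√n).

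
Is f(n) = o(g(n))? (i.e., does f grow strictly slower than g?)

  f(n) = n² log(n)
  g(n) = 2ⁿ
True

f(n) = n² log(n) is O(n² log n), and g(n) = 2ⁿ is O(2ⁿ).
Since O(n² log n) grows strictly slower than O(2ⁿ), f(n) = o(g(n)) is true.
This means lim(n→∞) f(n)/g(n) = 0.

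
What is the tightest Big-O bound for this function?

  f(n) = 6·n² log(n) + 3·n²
O(n² log n)

The dominant term in 6·n² log(n) + 3·n² is 6·n² log(n), which is Θ(n² log n).
Lower-order terms (3·n²) are asymptotically negligible.
Constants are absorbed, so the tightest bound is O(n² log n).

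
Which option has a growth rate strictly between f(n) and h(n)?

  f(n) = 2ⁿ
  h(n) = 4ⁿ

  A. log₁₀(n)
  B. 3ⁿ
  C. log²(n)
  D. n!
B

We need g(n) with 2ⁿ = o(g(n)) and g(n) = o(4ⁿ), i.e. O(2ⁿ) ≺ g ≺ O(4ⁿ).
Check each option:
  A. log₁₀(n) — O(log n) does not grow strictly faster than f(n)
  B. 3ⁿ — O(3ⁿ) is strictly between O(2ⁿ) and O(4ⁿ) ✓
  C. log²(n) — O(log² n) does not grow strictly faster than f(n)
  D. n! — O(n!) does not grow strictly slower than h(n)

Only option B (3ⁿ) lies strictly between.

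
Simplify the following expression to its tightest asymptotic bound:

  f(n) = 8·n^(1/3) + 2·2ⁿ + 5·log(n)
Θ(2ⁿ)

Order the terms by growth rate: 5·log(n) ≺ 8·n^(1/3) ≺ 2·2ⁿ.
The fastest-growing term 2·2ⁿ dominates as n → ∞; dropping its constant factor gives Θ(2ⁿ).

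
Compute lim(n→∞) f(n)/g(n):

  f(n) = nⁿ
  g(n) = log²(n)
∞

Since nⁿ (O(nⁿ)) grows faster than log²(n) (O(log² n)),
the ratio f(n)/g(n) → ∞ as n → ∞.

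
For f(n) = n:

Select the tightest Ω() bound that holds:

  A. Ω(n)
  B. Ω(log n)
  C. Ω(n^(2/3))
A

f(n) = n is Ω(n).
All listed options are valid Big-Ω bounds (lower bounds),
but Ω(n) is the tightest (largest valid bound).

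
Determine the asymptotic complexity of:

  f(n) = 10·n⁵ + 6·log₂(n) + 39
O(n⁵)

The dominant term in 10·n⁵ + 6·log₂(n) + 39 is 10·n⁵, which is Θ(n⁵).
Lower-order terms (6·log₂(n), 39) are asymptotically negligible.
Constants are absorbed, so the tightest bound is O(n⁵).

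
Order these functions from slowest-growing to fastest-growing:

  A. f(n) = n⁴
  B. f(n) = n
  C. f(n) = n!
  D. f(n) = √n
D < B < A < C

Comparing growth rates:
D = √n is O(√n)
B = n is O(n)
A = n⁴ is O(n⁴)
C = n! is O(n!)

Therefore, the order from slowest to fastest is: D < B < A < C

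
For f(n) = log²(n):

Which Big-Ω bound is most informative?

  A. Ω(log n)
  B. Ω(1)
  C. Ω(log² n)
C

f(n) = log²(n) is Ω(log² n).
All listed options are valid Big-Ω bounds (lower bounds),
but Ω(log² n) is the tightest (largest valid bound).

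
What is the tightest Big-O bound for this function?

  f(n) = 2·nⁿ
O(nⁿ)

The dominant term in 2·nⁿ is 2·nⁿ, which is Θ(nⁿ).
Constants are absorbed, so the tightest bound is O(nⁿ).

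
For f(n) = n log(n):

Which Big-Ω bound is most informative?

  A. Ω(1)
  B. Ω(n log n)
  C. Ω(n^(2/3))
B

f(n) = n log(n) is Ω(n log n).
All listed options are valid Big-Ω bounds (lower bounds),
but Ω(n log n) is the tightest (largest valid bound).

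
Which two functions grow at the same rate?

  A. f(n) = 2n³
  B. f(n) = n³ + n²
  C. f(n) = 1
A and B

Examining each function:
  A. 2n³ is O(n³)
  B. n³ + n² is O(n³)
  C. 1 is O(1)

Functions A and B both have the same complexity class.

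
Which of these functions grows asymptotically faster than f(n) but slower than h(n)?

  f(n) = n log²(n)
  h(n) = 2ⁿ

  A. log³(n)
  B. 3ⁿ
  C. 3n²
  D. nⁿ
C

We need g(n) with n log²(n) = o(g(n)) and g(n) = o(2ⁿ), i.e. O(n log² n) ≺ g ≺ O(2ⁿ).
Check each option:
  A. log³(n) — O(log³ n) does not grow strictly faster than f(n)
  B. 3ⁿ — O(3ⁿ) does not grow strictly slower than h(n)
  C. 3n² — O(n²) is strictly between O(n log² n) and O(2ⁿ) ✓
  D. nⁿ — O(nⁿ) does not grow strictly slower than h(n)

Only option C (3n²) lies strictly between.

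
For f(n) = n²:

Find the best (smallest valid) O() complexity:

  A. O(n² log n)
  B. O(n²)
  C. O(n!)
B

f(n) = n² is O(n²).
All listed options are valid Big-O bounds (upper bounds),
but O(n²) is the tightest (smallest valid bound).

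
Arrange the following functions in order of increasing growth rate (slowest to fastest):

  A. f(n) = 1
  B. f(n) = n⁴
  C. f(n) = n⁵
A < B < C

Comparing growth rates:
A = 1 is O(1)
B = n⁴ is O(n⁴)
C = n⁵ is O(n⁵)

Therefore, the order from slowest to fastest is: A < B < C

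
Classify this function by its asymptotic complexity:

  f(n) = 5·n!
O(n!)

The dominant term in 5·n! is 5·n!, which is Θ(n!).
Constants are absorbed, so the tightest bound is O(n!).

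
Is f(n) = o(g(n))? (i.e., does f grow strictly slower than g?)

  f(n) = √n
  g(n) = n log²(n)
True

f(n) = √n is O(√n), and g(n) = n log²(n) is O(n log² n).
Since O(√n) grows strictly slower than O(n log² n), f(n) = o(g(n)) is true.
This means lim(n→∞) f(n)/g(n) = 0.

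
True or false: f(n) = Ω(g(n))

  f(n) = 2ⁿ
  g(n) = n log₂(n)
True

f(n) = 2ⁿ is O(2ⁿ), and g(n) = n log₂(n) is O(n log n).
Since O(2ⁿ) grows at least as fast as O(n log n), f(n) = Ω(g(n)) is true.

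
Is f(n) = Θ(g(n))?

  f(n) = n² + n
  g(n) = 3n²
True

f(n) = n² + n and g(n) = 3n² are both O(n²).
Since they have the same asymptotic growth rate, f(n) = Θ(g(n)) is true.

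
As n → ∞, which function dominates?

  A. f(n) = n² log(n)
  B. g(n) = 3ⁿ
B

f(n) = n² log(n) is O(n² log n), while g(n) = 3ⁿ is O(3ⁿ).
Since O(3ⁿ) grows faster than O(n² log n), g(n) dominates.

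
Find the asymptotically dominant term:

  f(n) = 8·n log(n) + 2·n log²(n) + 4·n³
4·n³

Looking at each term:
  - 8·n log(n) is O(n log n)
  - 2·n log²(n) is O(n log² n)
  - 4·n³ is O(n³)

The term 4·n³ (O(n³)) grows fastest and dominates all others.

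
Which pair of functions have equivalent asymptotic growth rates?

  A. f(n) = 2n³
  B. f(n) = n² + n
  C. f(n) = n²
B and C

Examining each function:
  A. 2n³ is O(n³)
  B. n² + n is O(n²)
  C. n² is O(n²)

Functions B and C both have the same complexity class.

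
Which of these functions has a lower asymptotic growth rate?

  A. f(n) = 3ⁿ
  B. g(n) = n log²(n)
B

f(n) = 3ⁿ is O(3ⁿ), while g(n) = n log²(n) is O(n log² n).
Since O(n log² n) grows slower than O(3ⁿ), g(n) is dominated.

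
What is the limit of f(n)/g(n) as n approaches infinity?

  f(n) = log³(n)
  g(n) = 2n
0

Since log³(n) (O(log³ n)) grows slower than 2n (O(n)),
the ratio f(n)/g(n) → 0 as n → ∞.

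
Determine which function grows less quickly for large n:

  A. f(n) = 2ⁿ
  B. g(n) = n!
A

f(n) = 2ⁿ is O(2ⁿ), while g(n) = n! is O(n!).
Since O(2ⁿ) grows slower than O(n!), f(n) is dominated.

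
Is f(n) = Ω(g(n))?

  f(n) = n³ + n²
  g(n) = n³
True

f(n) = n³ + n² and g(n) = n³ are both O(n³).
Big-Ω permits equal growth rates (f ≥ c·g for some c > 0), so f(n) = Ω(g(n)) is true.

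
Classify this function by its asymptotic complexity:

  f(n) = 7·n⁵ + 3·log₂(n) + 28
O(n⁵)

The dominant term in 7·n⁵ + 3·log₂(n) + 28 is 7·n⁵, which is Θ(n⁵).
Lower-order terms (3·log₂(n), 28) are asymptotically negligible.
Constants are absorbed, so the tightest bound is O(n⁵).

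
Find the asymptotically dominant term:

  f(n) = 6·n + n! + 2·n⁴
n!

Looking at each term:
  - 6·n is O(n)
  - n! is O(n!)
  - 2·n⁴ is O(n⁴)

The term n! (O(n!)) grows fastest and dominates all others.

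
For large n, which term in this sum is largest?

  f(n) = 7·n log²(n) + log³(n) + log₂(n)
7·n log²(n)

Looking at each term:
  - 7·n log²(n) is O(n log² n)
  - log³(n) is O(log³ n)
  - log₂(n) is O(log n)

The term 7·n log²(n) (O(n log² n)) grows fastest and dominates all others.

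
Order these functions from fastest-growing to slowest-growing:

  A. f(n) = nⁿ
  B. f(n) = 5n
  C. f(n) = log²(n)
A > B > C

Comparing growth rates:
A = nⁿ is O(nⁿ)
B = 5n is O(n)
C = log²(n) is O(log² n)

Therefore, the order from fastest to slowest is: A > B > C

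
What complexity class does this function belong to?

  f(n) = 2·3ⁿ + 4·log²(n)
O(3ⁿ)

The dominant term in 2·3ⁿ + 4·log²(n) is 2·3ⁿ, which is Θ(3ⁿ).
Lower-order terms (4·log²(n)) are asymptotically negligible.
Constants are absorbed, so the tightest bound is O(3ⁿ).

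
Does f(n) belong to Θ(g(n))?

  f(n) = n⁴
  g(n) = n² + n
False

f(n) = n⁴ is O(n⁴), and g(n) = n² + n is O(n²).
Since they have different growth rates, f(n) = Θ(g(n)) is false.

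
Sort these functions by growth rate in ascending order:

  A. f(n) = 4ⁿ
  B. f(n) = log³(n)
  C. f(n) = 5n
B < C < A

Comparing growth rates:
B = log³(n) is O(log³ n)
C = 5n is O(n)
A = 4ⁿ is O(4ⁿ)

Therefore, the order from slowest to fastest is: B < C < A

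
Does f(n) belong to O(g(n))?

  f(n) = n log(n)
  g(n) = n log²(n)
True

f(n) = n log(n) is O(n log n), and g(n) = n log²(n) is O(n log² n).
Since O(n log n) ⊆ O(n log² n) (f grows no faster than g), f(n) = O(g(n)) is true.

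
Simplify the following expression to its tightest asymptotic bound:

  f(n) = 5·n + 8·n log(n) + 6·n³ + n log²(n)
Θ(n³)

Order the terms by growth rate: 5·n ≺ 8·n log(n) ≺ n log²(n) ≺ 6·n³.
The fastest-growing term 6·n³ dominates as n → ∞; dropping its constant factor gives Θ(n³).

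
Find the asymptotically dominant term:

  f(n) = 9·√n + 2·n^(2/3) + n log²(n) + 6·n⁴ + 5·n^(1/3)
6·n⁴

Looking at each term:
  - 9·√n is O(√n)
  - 2·n^(2/3) is O(n^(2/3))
  - n log²(n) is O(n log² n)
  - 6·n⁴ is O(n⁴)
  - 5·n^(1/3) is O(n^(1/3))

The term 6·n⁴ (O(n⁴)) grows fastest and dominates all others.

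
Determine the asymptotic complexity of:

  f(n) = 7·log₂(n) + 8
O(log n)

The dominant term in 7·log₂(n) + 8 is 7·log₂(n), which is Θ(log n).
Lower-order terms (8) are asymptotically negligible.
Constants are absorbed, so the tightest bound is O(log n).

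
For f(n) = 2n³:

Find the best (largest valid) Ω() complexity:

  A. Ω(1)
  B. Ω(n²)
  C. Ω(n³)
C

f(n) = 2n³ is Ω(n³).
All listed options are valid Big-Ω bounds (lower bounds),
but Ω(n³) is the tightest (largest valid bound).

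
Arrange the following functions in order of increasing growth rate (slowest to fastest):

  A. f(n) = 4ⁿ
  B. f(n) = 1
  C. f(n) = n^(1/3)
B < C < A

Comparing growth rates:
B = 1 is O(1)
C = n^(1/3) is O(n^(1/3))
A = 4ⁿ is O(4ⁿ)

Therefore, the order from slowest to fastest is: B < C < A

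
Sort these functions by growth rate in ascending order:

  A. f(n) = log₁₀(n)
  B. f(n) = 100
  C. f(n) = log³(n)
B < A < C

Comparing growth rates:
B = 100 is O(1)
A = log₁₀(n) is O(log n)
C = log³(n) is O(log³ n)

Therefore, the order from slowest to fastest is: B < A < C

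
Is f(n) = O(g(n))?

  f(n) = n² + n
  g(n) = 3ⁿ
True

f(n) = n² + n is O(n²), and g(n) = 3ⁿ is O(3ⁿ).
Since O(n²) ⊆ O(3ⁿ) (f grows no faster than g), f(n) = O(g(n)) is true.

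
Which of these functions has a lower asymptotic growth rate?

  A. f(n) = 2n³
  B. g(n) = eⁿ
A

f(n) = 2n³ is O(n³), while g(n) = eⁿ is O(eⁿ).
Since O(n³) grows slower than O(eⁿ), f(n) is dominated.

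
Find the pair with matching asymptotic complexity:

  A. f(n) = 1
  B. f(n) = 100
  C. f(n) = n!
A and B

Examining each function:
  A. 1 is O(1)
  B. 100 is O(1)
  C. n! is O(n!)

Functions A and B both have the same complexity class.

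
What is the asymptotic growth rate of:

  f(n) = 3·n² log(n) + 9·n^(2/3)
Θ(n² log n)

Order the terms by growth rate: 9·n^(2/3) ≺ 3·n² log(n).
The fastest-growing term 3·n² log(n) dominates as n → ∞; dropping its constant factor gives Θ(n² log n).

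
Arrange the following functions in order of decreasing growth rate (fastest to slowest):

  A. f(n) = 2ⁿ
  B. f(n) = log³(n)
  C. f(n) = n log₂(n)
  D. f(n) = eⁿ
D > A > C > B

Comparing growth rates:
D = eⁿ is O(eⁿ)
A = 2ⁿ is O(2ⁿ)
C = n log₂(n) is O(n log n)
B = log³(n) is O(log³ n)

Therefore, the order from fastest to slowest is: D > A > C > B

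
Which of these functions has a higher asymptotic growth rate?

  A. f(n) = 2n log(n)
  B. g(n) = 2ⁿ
B

f(n) = 2n log(n) is O(n log n), while g(n) = 2ⁿ is O(2ⁿ).
Since O(2ⁿ) grows faster than O(n log n), g(n) dominates.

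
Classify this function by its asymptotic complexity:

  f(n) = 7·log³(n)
O(log³ n)

The dominant term in 7·log³(n) is 7·log³(n), which is Θ(log³ n).
Constants are absorbed, so the tightest bound is O(log³ n).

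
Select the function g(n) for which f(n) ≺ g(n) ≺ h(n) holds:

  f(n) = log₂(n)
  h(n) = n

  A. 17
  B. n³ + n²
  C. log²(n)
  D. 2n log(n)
C

We need g(n) with log₂(n) = o(g(n)) and g(n) = o(n), i.e. O(log n) ≺ g ≺ O(n).
Check each option:
  A. 17 — O(1) does not grow strictly faster than f(n)
  B. n³ + n² — O(n³) does not grow strictly slower than h(n)
  C. log²(n) — O(log² n) is strictly between O(log n) and O(n) ✓
  D. 2n log(n) — O(n log n) does not grow strictly slower than h(n)

Only option C (log²(n)) lies strictly between.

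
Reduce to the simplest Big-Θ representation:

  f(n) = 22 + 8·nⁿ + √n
Θ(nⁿ)

Order the terms by growth rate: 22 ≺ √n ≺ 8·nⁿ.
The fastest-growing term 8·nⁿ dominates as n → ∞; dropping its constant factor gives Θ(nⁿ).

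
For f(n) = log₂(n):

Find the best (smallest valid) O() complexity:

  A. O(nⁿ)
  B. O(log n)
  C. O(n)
B

f(n) = log₂(n) is O(log n).
All listed options are valid Big-O bounds (upper bounds),
but O(log n) is the tightest (smallest valid bound).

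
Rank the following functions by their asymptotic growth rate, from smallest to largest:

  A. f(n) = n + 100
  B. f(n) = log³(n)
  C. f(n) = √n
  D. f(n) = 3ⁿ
B < C < A < D

Comparing growth rates:
B = log³(n) is O(log³ n)
C = √n is O(√n)
A = n + 100 is O(n)
D = 3ⁿ is O(3ⁿ)

Therefore, the order from slowest to fastest is: B < C < A < D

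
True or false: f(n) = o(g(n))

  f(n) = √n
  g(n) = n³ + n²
True

f(n) = √n is O(√n), and g(n) = n³ + n² is O(n³).
Since O(√n) grows strictly slower than O(n³), f(n) = o(g(n)) is true.
This means lim(n→∞) f(n)/g(n) = 0.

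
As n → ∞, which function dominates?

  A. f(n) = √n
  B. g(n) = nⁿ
B

f(n) = √n is O(√n), while g(n) = nⁿ is O(nⁿ).
Since O(nⁿ) grows faster than O(√n), g(n) dominates.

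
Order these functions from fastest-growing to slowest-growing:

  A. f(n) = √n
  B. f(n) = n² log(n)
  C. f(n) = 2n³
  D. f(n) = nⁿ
D > C > B > A

Comparing growth rates:
D = nⁿ is O(nⁿ)
C = 2n³ is O(n³)
B = n² log(n) is O(n² log n)
A = √n is O(√n)

Therefore, the order from fastest to slowest is: D > C > B > A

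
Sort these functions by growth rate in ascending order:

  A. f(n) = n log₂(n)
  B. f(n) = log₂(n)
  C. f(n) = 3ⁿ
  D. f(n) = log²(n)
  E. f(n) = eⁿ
B < D < A < E < C

Comparing growth rates:
B = log₂(n) is O(log n)
D = log²(n) is O(log² n)
A = n log₂(n) is O(n log n)
E = eⁿ is O(eⁿ)
C = 3ⁿ is O(3ⁿ)

Therefore, the order from slowest to fastest is: B < D < A < E < C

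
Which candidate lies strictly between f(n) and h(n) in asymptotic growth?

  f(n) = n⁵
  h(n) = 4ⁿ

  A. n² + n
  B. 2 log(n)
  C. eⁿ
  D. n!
C

We need g(n) with n⁵ = o(g(n)) and g(n) = o(4ⁿ), i.e. O(n⁵) ≺ g ≺ O(4ⁿ).
Check each option:
  A. n² + n — O(n²) does not grow strictly faster than f(n)
  B. 2 log(n) — O(log n) does not grow strictly faster than f(n)
  C. eⁿ — O(eⁿ) is strictly between O(n⁵) and O(4ⁿ) ✓
  D. n! — O(n!) does not grow strictly slower than h(n)

Only option C (eⁿ) lies strictly between.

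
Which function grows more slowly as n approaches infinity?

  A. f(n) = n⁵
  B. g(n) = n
B

f(n) = n⁵ is O(n⁵), while g(n) = n is O(n).
Since O(n) grows slower than O(n⁵), g(n) is dominated.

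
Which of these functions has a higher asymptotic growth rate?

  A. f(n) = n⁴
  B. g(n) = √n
A

f(n) = n⁴ is O(n⁴), while g(n) = √n is O(√n).
Since O(n⁴) grows faster than O(√n), f(n) dominates.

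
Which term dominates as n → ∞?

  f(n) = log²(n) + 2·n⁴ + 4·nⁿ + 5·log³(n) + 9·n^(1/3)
4·nⁿ

Looking at each term:
  - log²(n) is O(log² n)
  - 2·n⁴ is O(n⁴)
  - 4·nⁿ is O(nⁿ)
  - 5·log³(n) is O(log³ n)
  - 9·n^(1/3) is O(n^(1/3))

The term 4·nⁿ (O(nⁿ)) grows fastest and dominates all others.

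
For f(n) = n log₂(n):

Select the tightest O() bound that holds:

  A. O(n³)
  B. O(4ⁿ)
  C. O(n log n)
C

f(n) = n log₂(n) is O(n log n).
All listed options are valid Big-O bounds (upper bounds),
but O(n log n) is the tightest (smallest valid bound).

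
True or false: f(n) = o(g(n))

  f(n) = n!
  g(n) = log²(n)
False

f(n) = n! is O(n!), and g(n) = log²(n) is O(log² n).
Since O(n!) grows faster than or equal to O(log² n), f(n) = o(g(n)) is false.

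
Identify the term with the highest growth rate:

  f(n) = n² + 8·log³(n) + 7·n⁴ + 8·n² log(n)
7·n⁴

Looking at each term:
  - n² is O(n²)
  - 8·log³(n) is O(log³ n)
  - 7·n⁴ is O(n⁴)
  - 8·n² log(n) is O(n² log n)

The term 7·n⁴ (O(n⁴)) grows fastest and dominates all others.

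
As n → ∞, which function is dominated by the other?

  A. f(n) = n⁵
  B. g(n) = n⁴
B

f(n) = n⁵ is O(n⁵), while g(n) = n⁴ is O(n⁴).
Since O(n⁴) grows slower than O(n⁵), g(n) is dominated.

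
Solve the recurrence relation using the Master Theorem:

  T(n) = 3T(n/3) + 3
Θ(n)

Master Theorem: a = 3, b = 3, f(n) = 3.
Compute the critical exponent d = log₃(3) = 1.
Compare f(n) = Θ(1) against n^d:
  k = 0 < d = 1, so f(n) = O(n^(d-ε)) — Case 1.
  The recursion cost dominates: T(n) = Θ(n^d) = Θ(n).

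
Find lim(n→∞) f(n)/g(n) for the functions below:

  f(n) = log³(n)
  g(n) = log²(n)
∞

Since log³(n) (O(log³ n)) grows faster than log²(n) (O(log² n)),
the ratio f(n)/g(n) → ∞ as n → ∞.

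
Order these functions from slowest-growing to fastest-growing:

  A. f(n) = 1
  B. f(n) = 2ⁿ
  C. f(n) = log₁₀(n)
A < C < B

Comparing growth rates:
A = 1 is O(1)
C = log₁₀(n) is O(log n)
B = 2ⁿ is O(2ⁿ)

Therefore, the order from slowest to fastest is: A < C < B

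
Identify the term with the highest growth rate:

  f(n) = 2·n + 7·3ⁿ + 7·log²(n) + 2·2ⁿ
7·3ⁿ

Looking at each term:
  - 2·n is O(n)
  - 7·3ⁿ is O(3ⁿ)
  - 7·log²(n) is O(log² n)
  - 2·2ⁿ is O(2ⁿ)

The term 7·3ⁿ (O(3ⁿ)) grows fastest and dominates all others.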